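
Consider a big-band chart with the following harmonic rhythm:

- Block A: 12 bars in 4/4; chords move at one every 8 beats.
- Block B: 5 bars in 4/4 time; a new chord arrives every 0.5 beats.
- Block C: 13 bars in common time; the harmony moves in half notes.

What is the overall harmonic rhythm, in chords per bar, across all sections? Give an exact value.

A: 12 bars of 4 beats is 48 beats; at 8 beats each that's 6 chords.
B: 5 bars of 4 beats is 20 beats; at 0.5 beats each that's 40 chords.
C: 13 bars of 4 beats is 52 beats; at 2 beats each that's 26 chords.
Overall: 72 chords over 30 bars → 72/30 = 2.4 chords per bar.

2.4 chords per bar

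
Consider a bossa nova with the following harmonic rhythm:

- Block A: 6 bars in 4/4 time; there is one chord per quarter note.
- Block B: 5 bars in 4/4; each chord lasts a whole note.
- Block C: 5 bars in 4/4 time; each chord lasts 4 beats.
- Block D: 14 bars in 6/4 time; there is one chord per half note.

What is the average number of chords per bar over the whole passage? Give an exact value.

38/15 chords per bar

A: 6 × 4 = 24 beats ÷ 1 = 24 chords.
B: 5 × 4 = 20 beats ÷ 4 = 5 chords.
C: 5 × 4 = 20 beats ÷ 4 = 5 chords.
D: 14 × 6 = 84 beats ÷ 2 = 42 chords.
Overall: 76 chords over 30 bars → 76/30 = 38/15 chords per bar.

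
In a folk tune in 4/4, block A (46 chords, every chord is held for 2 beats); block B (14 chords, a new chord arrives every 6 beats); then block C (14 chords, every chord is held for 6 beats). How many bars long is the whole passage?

65 bars

A: 46 × 2 = 92 beats = 23 bars.
B: 14 × 6 = 84 beats = 21 bars.
C: 14 × 6 = 84 beats = 21 bars.
Total: 23 + 21 + 21 = 65 bars.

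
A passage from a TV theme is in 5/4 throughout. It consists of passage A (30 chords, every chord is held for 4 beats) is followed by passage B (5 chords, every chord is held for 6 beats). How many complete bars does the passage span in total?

30 bars

A: 30 × 4 = 120 beats = 24 bars.
B: 5 × 6 = 30 beats = 6 bars.
Total: 24 + 6 = 30 bars.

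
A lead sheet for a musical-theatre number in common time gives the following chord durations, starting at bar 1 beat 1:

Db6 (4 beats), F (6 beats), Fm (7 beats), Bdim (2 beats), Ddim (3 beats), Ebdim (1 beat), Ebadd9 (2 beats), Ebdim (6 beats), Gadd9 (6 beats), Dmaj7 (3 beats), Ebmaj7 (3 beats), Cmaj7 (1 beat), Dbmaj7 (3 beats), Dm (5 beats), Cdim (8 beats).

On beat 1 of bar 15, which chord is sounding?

Cdim

Beat 1 of bar 15 is beat (15−1)×4 + 1 = 57 overall.
Running totals: Db6 ends at 4, F ends at 10, Fm ends at 17, Bdim ends at 19, Ddim ends at 22, Ebdim ends at 23, Ebadd9 ends at 25, Ebdim ends at 31, Gadd9 ends at 37, Dmaj7 ends at 40, Ebmaj7 ends at 43, Cmaj7 ends at 44, Dbmaj7 ends at 47, Dm ends at 52, Cdim ends at 60.
Beat 57 falls within Cdim.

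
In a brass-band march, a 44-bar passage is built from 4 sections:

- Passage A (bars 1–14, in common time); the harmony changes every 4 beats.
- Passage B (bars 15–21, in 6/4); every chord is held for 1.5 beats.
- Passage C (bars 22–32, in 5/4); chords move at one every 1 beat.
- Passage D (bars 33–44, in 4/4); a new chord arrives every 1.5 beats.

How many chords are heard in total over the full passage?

A has 56 beats and chords last 4 each, so 14 chords.
B has 42 beats and chords last 1.5 each, so 28 chords.
C has 55 beats and chords last 1 each, so 55 chords.
D has 48 beats and chords last 1.5 each, so 32 chords.
Total: 14 + 28 + 55 + 32 = 129.

129 chords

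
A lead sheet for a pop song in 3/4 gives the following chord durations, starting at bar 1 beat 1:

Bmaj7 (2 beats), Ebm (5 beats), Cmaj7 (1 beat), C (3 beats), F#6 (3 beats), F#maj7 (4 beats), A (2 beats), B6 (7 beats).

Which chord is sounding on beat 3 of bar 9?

Beat 3 of bar 9 is beat (9−1)×3 + 3 = 27 overall.
Running totals: Bmaj7 ends at 2, Ebm ends at 7, Cmaj7 ends at 8, C ends at 11, F#6 ends at 14, F#maj7 ends at 18, A ends at 20, B6 ends at 27.
Beat 27 falls within B6.

B6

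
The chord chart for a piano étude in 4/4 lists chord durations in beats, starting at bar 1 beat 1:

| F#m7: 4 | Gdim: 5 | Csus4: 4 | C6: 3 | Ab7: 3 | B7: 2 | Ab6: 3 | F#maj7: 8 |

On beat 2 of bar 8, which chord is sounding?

Beat 2 of bar 8 is beat (8−1)×4 + 2 = 30 overall.
Running totals: F#m7 ends at 4, Gdim ends at 9, Csus4 ends at 13, C6 ends at 16, Ab7 ends at 19, B7 ends at 21, Ab6 ends at 24, F#maj7 ends at 32.
Beat 30 falls within F#maj7.

F#maj7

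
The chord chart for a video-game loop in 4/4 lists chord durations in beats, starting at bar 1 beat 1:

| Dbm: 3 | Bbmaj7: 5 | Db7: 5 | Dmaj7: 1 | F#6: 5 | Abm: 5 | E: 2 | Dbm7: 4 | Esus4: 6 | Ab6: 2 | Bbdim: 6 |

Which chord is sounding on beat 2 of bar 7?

E

Beat 2 of bar 7 is beat (7−1)×4 + 2 = 26 overall.
Running totals: Dbm ends at 3, Bbmaj7 ends at 8, Db7 ends at 13, Dmaj7 ends at 14, F#6 ends at 19, Abm ends at 24, E ends at 26.
Beat 26 falls within E.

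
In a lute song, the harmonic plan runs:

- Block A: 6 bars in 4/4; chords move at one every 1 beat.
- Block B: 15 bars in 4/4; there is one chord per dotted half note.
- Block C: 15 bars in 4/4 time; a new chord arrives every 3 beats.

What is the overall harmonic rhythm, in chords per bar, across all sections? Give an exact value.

A: 6 × 4 = 24 beats ÷ 1 = 24 chords.
B: 15 × 4 = 60 beats ÷ 3 = 20 chords.
C: 15 × 4 = 60 beats ÷ 3 = 20 chords.
Overall: 64 chords over 36 bars → 64/36 = 16/9 chords per bar.

16/9 chords per bar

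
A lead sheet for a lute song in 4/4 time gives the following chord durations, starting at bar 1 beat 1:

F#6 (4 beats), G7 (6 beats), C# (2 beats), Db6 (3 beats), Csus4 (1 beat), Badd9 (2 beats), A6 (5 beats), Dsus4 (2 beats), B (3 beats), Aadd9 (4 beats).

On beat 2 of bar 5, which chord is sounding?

Badd9

Beat 2 of bar 5 is beat (5−1)×4 + 2 = 18 overall.
Running totals: F#6 ends at 4, G7 ends at 10, C# ends at 12, Db6 ends at 15, Csus4 ends at 16, Badd9 ends at 18.
Beat 18 falls within Badd9.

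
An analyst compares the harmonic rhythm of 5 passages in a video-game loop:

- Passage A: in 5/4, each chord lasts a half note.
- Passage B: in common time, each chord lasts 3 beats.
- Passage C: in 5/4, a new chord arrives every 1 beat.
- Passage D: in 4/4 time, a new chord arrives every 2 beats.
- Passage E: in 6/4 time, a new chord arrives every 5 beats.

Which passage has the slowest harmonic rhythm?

Passage E

A: each chord is 2 beats in 5/4, so 2.5 per bar.
B: each chord is 3 beats in 4/4, so 4/3 per bar.
C: each chord is 1 beat in 5/4, so 5 per bar.
D: each chord is 2 beats in 4/4, so 2 per bar.
E: each chord is 5 beats in 6/4, so 1.2 per bar.
Slowest is E at 1.2 chords/bar.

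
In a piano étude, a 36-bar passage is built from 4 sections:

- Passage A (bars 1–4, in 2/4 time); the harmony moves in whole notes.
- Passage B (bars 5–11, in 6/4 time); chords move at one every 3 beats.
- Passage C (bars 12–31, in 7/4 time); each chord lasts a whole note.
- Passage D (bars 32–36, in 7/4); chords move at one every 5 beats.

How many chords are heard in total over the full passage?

58 chords

A: 4 bars × 2 beats = 8 beats; 4 beats/chord → 2 chords.
B: 7 bars × 6 beats = 42 beats; 3 beats/chord → 14 chords.
C: 20 bars × 7 beats = 140 beats; 4 beats/chord → 35 chords.
D: 5 bars × 7 beats = 35 beats; 5 beats/chord → 7 chords.
Total: 2 + 14 + 35 + 7 = 58.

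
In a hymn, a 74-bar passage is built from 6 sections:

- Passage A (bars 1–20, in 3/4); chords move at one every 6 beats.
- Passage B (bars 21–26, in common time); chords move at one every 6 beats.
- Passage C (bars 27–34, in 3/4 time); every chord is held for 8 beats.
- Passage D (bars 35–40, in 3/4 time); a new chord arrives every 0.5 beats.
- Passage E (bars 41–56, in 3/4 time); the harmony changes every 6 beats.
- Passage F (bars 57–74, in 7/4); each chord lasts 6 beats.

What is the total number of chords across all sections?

A: 20·3 = 60 beats, 60/6 = 10 chords.
B: 6·4 = 24 beats, 24/6 = 4 chords.
C: 8·3 = 24 beats, 24/8 = 3 chords.
D: 6·3 = 18 beats, 18/0.5 = 36 chords.
E: 16·3 = 48 beats, 48/6 = 8 chords.
F: 18·7 = 126 beats, 126/6 = 21 chords.
Total: 10 + 4 + 3 + 36 + 8 + 21 = 82.

82 chords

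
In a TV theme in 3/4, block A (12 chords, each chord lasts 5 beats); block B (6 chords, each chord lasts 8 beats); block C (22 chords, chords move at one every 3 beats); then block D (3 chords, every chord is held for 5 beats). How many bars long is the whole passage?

63 bars

A: 12 × 5 = 60 beats = 20 bars.
B: 6 × 8 = 48 beats = 16 bars.
C: 22 × 3 = 66 beats = 22 bars.
D: 3 × 5 = 15 beats = 5 bars.
Total: 20 + 16 + 22 + 5 = 63 bars.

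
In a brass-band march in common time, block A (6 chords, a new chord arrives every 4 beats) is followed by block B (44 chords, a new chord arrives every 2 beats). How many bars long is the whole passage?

A: 6 × 4 = 24 beats = 6 bars.
B: 44 × 2 = 88 beats = 22 bars.
Total: 6 + 22 = 28 bars.

28 bars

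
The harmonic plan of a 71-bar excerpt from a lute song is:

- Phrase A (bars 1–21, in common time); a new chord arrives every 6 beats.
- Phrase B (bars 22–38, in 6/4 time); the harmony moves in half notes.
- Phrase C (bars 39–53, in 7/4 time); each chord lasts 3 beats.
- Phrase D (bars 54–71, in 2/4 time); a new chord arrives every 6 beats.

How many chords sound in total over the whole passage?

106 chords

A has 84 beats and chords last 6 each, so 14 chords.
B has 102 beats and chords last 2 each, so 51 chords.
C has 105 beats and chords last 3 each, so 35 chords.
D has 36 beats and chords last 6 each, so 6 chords.
Total: 14 + 51 + 35 + 6 = 106.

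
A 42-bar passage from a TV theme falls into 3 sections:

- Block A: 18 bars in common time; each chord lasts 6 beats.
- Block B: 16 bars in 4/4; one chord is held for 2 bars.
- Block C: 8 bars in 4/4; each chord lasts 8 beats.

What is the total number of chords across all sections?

24 chords

A has 72 beats and chords last 6 each, so 12 chords.
B has 64 beats and chords last 8 each, so 8 chords.
C has 32 beats and chords last 8 each, so 4 chords.
Total: 12 + 8 + 4 = 24.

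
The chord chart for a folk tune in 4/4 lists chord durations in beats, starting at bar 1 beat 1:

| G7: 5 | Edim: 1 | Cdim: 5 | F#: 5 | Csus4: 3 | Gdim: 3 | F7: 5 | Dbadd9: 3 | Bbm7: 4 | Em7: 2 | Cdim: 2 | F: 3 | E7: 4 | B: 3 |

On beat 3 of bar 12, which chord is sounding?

B

Beat 3 of bar 12 is beat (12−1)×4 + 3 = 47 overall.
Running totals: G7 ends at 5, Edim ends at 6, Cdim ends at 11, F# ends at 16, Csus4 ends at 19, Gdim ends at 22, F7 ends at 27, Dbadd9 ends at 30, Bbm7 ends at 34, Em7 ends at 36, Cdim ends at 38, F ends at 41, E7 ends at 45, B ends at 48.
Beat 47 falls within B.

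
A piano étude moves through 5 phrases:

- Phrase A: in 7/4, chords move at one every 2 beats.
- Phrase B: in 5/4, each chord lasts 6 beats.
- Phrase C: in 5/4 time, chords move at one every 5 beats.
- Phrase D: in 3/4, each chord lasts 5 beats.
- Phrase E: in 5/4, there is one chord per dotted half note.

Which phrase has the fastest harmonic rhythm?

Phrase A

A: each chord is 2 beats in 7/4, so 3.5 per bar.
B: each chord is 6 beats in 5/4, so 5/6 per bar.
C: each chord is 5 beats in 5/4, so 1 per bar.
D: each chord is 5 beats in 3/4, so 0.6 per bar.
E: each chord is 3 beats in 5/4, so 5/3 per bar.
Fastest is A at 3.5 chords/bar.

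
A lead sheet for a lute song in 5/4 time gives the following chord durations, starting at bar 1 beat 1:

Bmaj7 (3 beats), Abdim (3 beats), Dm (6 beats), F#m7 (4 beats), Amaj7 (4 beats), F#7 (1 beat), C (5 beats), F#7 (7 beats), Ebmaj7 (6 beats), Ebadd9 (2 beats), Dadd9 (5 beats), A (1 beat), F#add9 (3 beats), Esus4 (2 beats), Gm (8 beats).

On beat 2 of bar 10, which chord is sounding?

A

Beat 2 of bar 10 is beat (10−1)×5 + 2 = 47 overall.
Running totals: Bmaj7 ends at 3, Abdim ends at 6, Dm ends at 12, F#m7 ends at 16, Amaj7 ends at 20, F#7 ends at 21, C ends at 26, F#7 ends at 33, Ebmaj7 ends at 39, Ebadd9 ends at 41, Dadd9 ends at 46, A ends at 47.
Beat 47 falls within A.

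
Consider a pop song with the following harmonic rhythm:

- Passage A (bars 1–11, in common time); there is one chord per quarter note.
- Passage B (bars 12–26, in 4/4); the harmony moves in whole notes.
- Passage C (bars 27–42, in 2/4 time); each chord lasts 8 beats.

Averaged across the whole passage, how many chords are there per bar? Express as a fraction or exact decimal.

1.5 chords per bar

A: 11 bars of 4 beats is 44 beats; at 1 beat each that's 44 chords.
B: 15 bars of 4 beats is 60 beats; at 4 beats each that's 15 chords.
C: 16 bars of 2 beats is 32 beats; at 8 beats each that's 4 chords.
Overall: 63 chords over 42 bars → 63/42 = 1.5 chords per bar.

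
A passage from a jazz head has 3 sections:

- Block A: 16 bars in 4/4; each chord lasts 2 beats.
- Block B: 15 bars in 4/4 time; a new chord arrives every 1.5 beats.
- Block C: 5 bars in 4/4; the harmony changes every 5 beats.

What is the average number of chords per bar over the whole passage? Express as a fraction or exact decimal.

19/9 chords per bar

A: 16 bars of 4 beats is 64 beats; at 2 beats each that's 32 chords.
B: 15 bars of 4 beats is 60 beats; at 1.5 beats each that's 40 chords.
C: 5 bars of 4 beats is 20 beats; at 5 beats each that's 4 chords.
Overall: 76 chords over 36 bars → 76/36 = 19/9 chords per bar.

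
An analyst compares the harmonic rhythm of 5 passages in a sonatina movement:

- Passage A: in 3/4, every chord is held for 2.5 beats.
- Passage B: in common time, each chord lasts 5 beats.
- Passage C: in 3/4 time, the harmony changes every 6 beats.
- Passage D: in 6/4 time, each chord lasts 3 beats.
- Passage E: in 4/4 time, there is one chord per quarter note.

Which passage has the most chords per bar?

A: 3 beats/bar ÷ 2.5 beats/chord = 1.2 chords/bar.
B: 4 beats/bar ÷ 5 beats/chord = 0.8 chords/bar.
C: 3 beats/bar ÷ 6 beats/chord = 0.5 chords/bar.
D: 6 beats/bar ÷ 3 beats/chord = 2 chords/bar.
E: 4 beats/bar ÷ 1 beat/chord = 4 chords/bar.
Fastest is E at 4 chords/bar.

Passage E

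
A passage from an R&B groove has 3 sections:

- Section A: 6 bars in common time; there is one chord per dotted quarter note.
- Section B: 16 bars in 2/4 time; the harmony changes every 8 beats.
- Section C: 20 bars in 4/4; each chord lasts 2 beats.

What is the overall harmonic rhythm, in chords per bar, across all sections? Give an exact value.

10/7 chords per bar

A: 6 × 4 = 24 beats ÷ 1.5 = 16 chords.
B: 16 × 2 = 32 beats ÷ 8 = 4 chords.
C: 20 × 4 = 80 beats ÷ 2 = 40 chords.
Overall: 60 chords over 42 bars → 60/42 = 10/7 chords per bar.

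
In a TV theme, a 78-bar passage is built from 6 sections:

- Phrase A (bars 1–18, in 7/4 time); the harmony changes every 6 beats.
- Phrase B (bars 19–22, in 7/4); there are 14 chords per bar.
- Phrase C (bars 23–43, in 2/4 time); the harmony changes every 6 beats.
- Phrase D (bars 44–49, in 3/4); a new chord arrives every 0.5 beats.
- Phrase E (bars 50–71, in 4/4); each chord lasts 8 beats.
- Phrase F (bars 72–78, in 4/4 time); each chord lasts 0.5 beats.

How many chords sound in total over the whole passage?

187 chords

A has 126 beats and chords last 6 each, so 21 chords.
B has 28 beats and chords last 0.5 each, so 56 chords.
C has 42 beats and chords last 6 each, so 7 chords.
D has 18 beats and chords last 0.5 each, so 36 chords.
E has 88 beats and chords last 8 each, so 11 chords.
F has 28 beats and chords last 0.5 each, so 56 chords.
Total: 21 + 56 + 7 + 36 + 11 + 56 = 187.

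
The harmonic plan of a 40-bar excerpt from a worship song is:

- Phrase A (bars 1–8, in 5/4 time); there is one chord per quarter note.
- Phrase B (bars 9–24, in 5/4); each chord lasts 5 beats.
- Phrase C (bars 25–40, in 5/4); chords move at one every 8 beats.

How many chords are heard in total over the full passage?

66 chords

A: 8 bars × 5 beats = 40 beats; 1 beat/chord → 40 chords.
B: 16 bars × 5 beats = 80 beats; 5 beats/chord → 16 chords.
C: 16 bars × 5 beats = 80 beats; 8 beats/chord → 10 chords.
Total: 40 + 16 + 10 = 66.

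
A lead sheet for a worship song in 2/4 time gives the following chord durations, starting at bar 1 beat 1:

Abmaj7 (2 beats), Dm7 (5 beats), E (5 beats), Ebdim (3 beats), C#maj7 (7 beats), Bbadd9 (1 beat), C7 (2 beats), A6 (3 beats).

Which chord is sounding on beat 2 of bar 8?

C#maj7

Beat 2 of bar 8 is beat (8−1)×2 + 2 = 16 overall.
Running totals: Abmaj7 ends at 2, Dm7 ends at 7, E ends at 12, Ebdim ends at 15, C#maj7 ends at 22.
Beat 16 falls within C#maj7.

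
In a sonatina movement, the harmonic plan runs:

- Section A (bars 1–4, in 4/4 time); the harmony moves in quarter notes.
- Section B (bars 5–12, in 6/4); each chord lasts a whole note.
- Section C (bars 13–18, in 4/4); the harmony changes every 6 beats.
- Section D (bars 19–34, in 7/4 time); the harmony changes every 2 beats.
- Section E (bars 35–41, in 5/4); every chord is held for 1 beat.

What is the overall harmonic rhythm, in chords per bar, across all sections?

A: 4 × 4 = 16 beats ÷ 1 = 16 chords.
B: 8 × 6 = 48 beats ÷ 4 = 12 chords.
C: 6 × 4 = 24 beats ÷ 6 = 4 chords.
D: 16 × 7 = 112 beats ÷ 2 = 56 chords.
E: 7 × 5 = 35 beats ÷ 1 = 35 chords.
Overall: 123 chords over 41 bars → 123/41 = 3 chords per bar.

3 chords per bar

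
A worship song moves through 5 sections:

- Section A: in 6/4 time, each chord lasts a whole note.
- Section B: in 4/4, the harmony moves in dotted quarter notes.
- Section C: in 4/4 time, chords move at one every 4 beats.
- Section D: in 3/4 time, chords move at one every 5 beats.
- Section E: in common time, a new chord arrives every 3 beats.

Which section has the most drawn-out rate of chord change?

Section D

A: 6 beats/bar ÷ 4 beats/chord = 1.5 chords/bar.
B: 4 beats/bar ÷ 1.5 beats/chord = 8/3 chords/bar.
C: 4 beats/bar ÷ 4 beats/chord = 1 chord/bar.
D: 3 beats/bar ÷ 5 beats/chord = 0.6 chords/bar.
E: 4 beats/bar ÷ 3 beats/chord = 4/3 chords/bar.
Slowest is D at 0.6 chords/bar.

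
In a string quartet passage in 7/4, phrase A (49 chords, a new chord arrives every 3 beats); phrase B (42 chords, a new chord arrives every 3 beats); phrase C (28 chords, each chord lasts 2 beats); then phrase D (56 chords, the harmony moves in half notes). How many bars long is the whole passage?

A: 49 × 3 = 147 beats = 21 bars.
B: 42 × 3 = 126 beats = 18 bars.
C: 28 × 2 = 56 beats = 8 bars.
D: 56 × 2 = 112 beats = 16 bars.
Total: 21 + 18 + 8 + 16 = 63 bars.

63 bars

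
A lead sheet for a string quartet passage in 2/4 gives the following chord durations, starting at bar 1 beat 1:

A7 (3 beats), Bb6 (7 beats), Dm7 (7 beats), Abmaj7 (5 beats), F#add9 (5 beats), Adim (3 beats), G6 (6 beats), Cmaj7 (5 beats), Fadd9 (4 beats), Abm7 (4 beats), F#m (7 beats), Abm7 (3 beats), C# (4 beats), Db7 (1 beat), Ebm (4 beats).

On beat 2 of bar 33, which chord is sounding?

Beat 2 of bar 33 is beat (33−1)×2 + 2 = 66 overall.
Running totals: A7 ends at 3, Bb6 ends at 10, Dm7 ends at 17, Abmaj7 ends at 22, F#add9 ends at 27, Adim ends at 30, G6 ends at 36, Cmaj7 ends at 41, Fadd9 ends at 45, Abm7 ends at 49, F#m ends at 56, Abm7 ends at 59, C# ends at 63, Db7 ends at 64, Ebm ends at 68.
Beat 66 falls within Ebm.

Ebm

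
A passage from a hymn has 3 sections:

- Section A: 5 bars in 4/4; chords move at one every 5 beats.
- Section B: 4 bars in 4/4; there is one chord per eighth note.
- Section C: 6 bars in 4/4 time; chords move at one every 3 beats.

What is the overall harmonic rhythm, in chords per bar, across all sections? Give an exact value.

A: 5 bars of 4 beats is 20 beats; at 5 beats each that's 4 chords.
B: 4 bars of 4 beats is 16 beats; at 0.5 beats each that's 32 chords.
C: 6 bars of 4 beats is 24 beats; at 3 beats each that's 8 chords.
Overall: 44 chords over 15 bars → 44/15 = 44/15 chords per bar.

44/15 chords per bar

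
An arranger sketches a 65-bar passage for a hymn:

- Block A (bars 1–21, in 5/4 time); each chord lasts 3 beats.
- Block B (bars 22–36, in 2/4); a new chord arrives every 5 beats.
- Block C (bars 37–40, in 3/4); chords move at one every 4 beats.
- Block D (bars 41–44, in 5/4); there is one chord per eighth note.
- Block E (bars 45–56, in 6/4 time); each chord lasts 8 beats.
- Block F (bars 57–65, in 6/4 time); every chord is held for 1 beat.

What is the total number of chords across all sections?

A: 21 bars × 5 beats = 105 beats; 3 beats/chord → 35 chords.
B: 15 bars × 2 beats = 30 beats; 5 beats/chord → 6 chords.
C: 4 bars × 3 beats = 12 beats; 4 beats/chord → 3 chords.
D: 4 bars × 5 beats = 20 beats; 0.5 beats/chord → 40 chords.
E: 12 bars × 6 beats = 72 beats; 8 beats/chord → 9 chords.
F: 9 bars × 6 beats = 54 beats; 1 beat/chord → 54 chords.
Total: 35 + 6 + 3 + 40 + 9 + 54 = 147.

147 chords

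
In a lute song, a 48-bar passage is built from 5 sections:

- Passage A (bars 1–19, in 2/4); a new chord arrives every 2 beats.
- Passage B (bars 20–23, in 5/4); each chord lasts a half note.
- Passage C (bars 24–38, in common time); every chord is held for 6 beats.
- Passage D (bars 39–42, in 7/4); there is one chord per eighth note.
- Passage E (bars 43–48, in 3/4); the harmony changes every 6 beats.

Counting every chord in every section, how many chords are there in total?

98 chords

A has 38 beats and chords last 2 each, so 19 chords.
B has 20 beats and chords last 2 each, so 10 chords.
C has 60 beats and chords last 6 each, so 10 chords.
D has 28 beats and chords last 0.5 each, so 56 chords.
E has 18 beats and chords last 6 each, so 3 chords.
Total: 19 + 10 + 10 + 56 + 3 = 98.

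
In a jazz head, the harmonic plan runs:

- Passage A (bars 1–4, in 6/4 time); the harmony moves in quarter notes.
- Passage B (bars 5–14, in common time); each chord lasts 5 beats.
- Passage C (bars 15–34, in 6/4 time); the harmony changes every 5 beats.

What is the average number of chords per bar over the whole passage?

A: 4 bars of 6 beats is 24 beats; at 1 beat each that's 24 chords.
B: 10 bars of 4 beats is 40 beats; at 5 beats each that's 8 chords.
C: 20 bars of 6 beats is 120 beats; at 5 beats each that's 24 chords.
Overall: 56 chords over 34 bars → 56/34 = 28/17 chords per bar.

28/17 chords per bar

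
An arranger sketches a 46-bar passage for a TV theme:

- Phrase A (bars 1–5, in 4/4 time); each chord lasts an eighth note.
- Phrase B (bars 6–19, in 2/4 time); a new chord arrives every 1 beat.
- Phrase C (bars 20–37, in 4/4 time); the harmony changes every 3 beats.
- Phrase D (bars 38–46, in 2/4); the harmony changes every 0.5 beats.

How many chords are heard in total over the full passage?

128 chords

A has 20 beats and chords last 0.5 each, so 40 chords.
B has 28 beats and chords last 1 each, so 28 chords.
C has 72 beats and chords last 3 each, so 24 chords.
D has 18 beats and chords last 0.5 each, so 36 chords.
Total: 40 + 28 + 24 + 36 = 128.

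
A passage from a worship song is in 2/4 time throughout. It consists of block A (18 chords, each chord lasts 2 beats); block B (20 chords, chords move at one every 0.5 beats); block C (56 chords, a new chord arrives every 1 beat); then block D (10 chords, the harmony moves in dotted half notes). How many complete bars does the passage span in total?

A: 18 × 2 = 36 beats = 18 bars.
B: 20 × 0.5 = 10 beats = 5 bars.
C: 56 × 1 = 56 beats = 28 bars.
D: 10 × 3 = 30 beats = 15 bars.
Total: 18 + 5 + 28 + 15 = 66 bars.

66 bars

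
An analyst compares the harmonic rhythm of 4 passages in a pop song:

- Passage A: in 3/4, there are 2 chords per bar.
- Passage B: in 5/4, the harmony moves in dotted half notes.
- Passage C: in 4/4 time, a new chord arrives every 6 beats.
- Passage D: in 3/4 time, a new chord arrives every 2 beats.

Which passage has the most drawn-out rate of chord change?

Passage C

A: 3 beats/bar ÷ 1.5 beats/chord = 2 chords/bar.
B: 5 beats/bar ÷ 3 beats/chord = 5/3 chords/bar.
C: 4 beats/bar ÷ 6 beats/chord = 2/3 chords/bar.
D: 3 beats/bar ÷ 2 beats/chord = 1.5 chords/bar.
Slowest is C at 2/3 chords/bar.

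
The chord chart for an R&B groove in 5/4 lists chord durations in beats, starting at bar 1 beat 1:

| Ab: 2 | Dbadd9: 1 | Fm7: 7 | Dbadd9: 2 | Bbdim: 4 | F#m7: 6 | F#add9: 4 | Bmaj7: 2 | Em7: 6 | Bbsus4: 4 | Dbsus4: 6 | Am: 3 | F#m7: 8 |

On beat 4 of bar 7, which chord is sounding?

Em7

Beat 4 of bar 7 is beat (7−1)×5 + 4 = 34 overall.
Running totals: Ab ends at 2, Dbadd9 ends at 3, Fm7 ends at 10, Dbadd9 ends at 12, Bbdim ends at 16, F#m7 ends at 22, F#add9 ends at 26, Bmaj7 ends at 28, Em7 ends at 34.
Beat 34 falls within Em7.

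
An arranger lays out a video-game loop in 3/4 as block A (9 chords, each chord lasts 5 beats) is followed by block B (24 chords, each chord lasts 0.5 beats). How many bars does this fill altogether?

A: 9 × 5 = 45 beats = 15 bars.
B: 24 × 0.5 = 12 beats = 4 bars.
Total: 15 + 4 = 19 bars.

19 bars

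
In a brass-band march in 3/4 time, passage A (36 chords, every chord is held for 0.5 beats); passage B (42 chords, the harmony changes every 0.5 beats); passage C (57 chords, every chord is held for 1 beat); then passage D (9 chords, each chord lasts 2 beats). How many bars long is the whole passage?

38 bars

A: 36 × 0.5 = 18 beats = 6 bars.
B: 42 × 0.5 = 21 beats = 7 bars.
C: 57 × 1 = 57 beats = 19 bars.
D: 9 × 2 = 18 beats = 6 bars.
Total: 6 + 7 + 19 + 6 = 38 bars.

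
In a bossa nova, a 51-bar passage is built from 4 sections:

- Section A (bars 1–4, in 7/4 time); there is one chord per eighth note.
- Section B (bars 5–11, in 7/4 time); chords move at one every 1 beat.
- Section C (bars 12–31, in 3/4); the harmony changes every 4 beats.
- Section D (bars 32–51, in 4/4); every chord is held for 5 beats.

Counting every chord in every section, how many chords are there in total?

136 chords

A: 4 bars × 7 beats = 28 beats; 0.5 beats/chord → 56 chords.
B: 7 bars × 7 beats = 49 beats; 1 beat/chord → 49 chords.
C: 20 bars × 3 beats = 60 beats; 4 beats/chord → 15 chords.
D: 20 bars × 4 beats = 80 beats; 5 beats/chord → 16 chords.
Total: 56 + 49 + 15 + 16 = 136.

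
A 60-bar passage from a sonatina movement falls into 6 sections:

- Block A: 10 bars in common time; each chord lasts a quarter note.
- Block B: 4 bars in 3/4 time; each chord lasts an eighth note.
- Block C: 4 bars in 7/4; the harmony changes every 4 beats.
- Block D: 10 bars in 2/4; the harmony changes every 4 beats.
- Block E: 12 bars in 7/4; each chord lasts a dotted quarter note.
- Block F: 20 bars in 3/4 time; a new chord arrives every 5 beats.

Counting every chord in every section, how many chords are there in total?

144 chords

A: 10·4 = 40 beats, 40/1 = 40 chords.
B: 4·3 = 12 beats, 12/0.5 = 24 chords.
C: 4·7 = 28 beats, 28/4 = 7 chords.
D: 10·2 = 20 beats, 20/4 = 5 chords.
E: 12·7 = 84 beats, 84/1.5 = 56 chords.
F: 20·3 = 60 beats, 60/5 = 12 chords.
Total: 40 + 24 + 7 + 5 + 56 + 12 = 144.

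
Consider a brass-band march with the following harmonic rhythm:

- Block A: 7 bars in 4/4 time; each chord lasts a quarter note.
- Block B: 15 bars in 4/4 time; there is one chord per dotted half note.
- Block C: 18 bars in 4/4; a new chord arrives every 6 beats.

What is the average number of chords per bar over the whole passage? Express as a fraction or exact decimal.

A: 7 bars of 4 beats is 28 beats; at 1 beat each that's 28 chords.
B: 15 bars of 4 beats is 60 beats; at 3 beats each that's 20 chords.
C: 18 bars of 4 beats is 72 beats; at 6 beats each that's 12 chords.
Overall: 60 chords over 40 bars → 60/40 = 1.5 chords per bar.

1.5 chords per bar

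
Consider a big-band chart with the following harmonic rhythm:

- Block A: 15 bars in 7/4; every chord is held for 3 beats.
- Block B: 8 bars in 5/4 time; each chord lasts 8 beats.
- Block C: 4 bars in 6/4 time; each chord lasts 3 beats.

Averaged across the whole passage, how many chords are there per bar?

16/9 chords per bar

A: 15 bars of 7 beats is 105 beats; at 3 beats each that's 35 chords.
B: 8 bars of 5 beats is 40 beats; at 8 beats each that's 5 chords.
C: 4 bars of 6 beats is 24 beats; at 3 beats each that's 8 chords.
Overall: 48 chords over 27 bars → 48/27 = 16/9 chords per bar.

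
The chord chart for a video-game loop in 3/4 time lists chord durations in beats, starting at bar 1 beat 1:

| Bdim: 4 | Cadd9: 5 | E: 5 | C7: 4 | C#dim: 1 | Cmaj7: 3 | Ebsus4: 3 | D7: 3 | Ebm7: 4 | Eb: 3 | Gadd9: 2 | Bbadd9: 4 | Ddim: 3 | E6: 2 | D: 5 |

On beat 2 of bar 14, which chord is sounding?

Beat 2 of bar 14 is beat (14−1)×3 + 2 = 41 overall.
Running totals: Bdim ends at 4, Cadd9 ends at 9, E ends at 14, C7 ends at 18, C#dim ends at 19, Cmaj7 ends at 22, Ebsus4 ends at 25, D7 ends at 28, Ebm7 ends at 32, Eb ends at 35, Gadd9 ends at 37, Bbadd9 ends at 41.
Beat 41 falls within Bbadd9.

Bbadd9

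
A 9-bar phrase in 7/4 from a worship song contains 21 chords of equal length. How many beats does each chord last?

3 beats

9 bars × 7 beats/bar = 63 beats total.
63 beats ÷ 21 chords = 3 beats per chord.
(That is a dotted half note.)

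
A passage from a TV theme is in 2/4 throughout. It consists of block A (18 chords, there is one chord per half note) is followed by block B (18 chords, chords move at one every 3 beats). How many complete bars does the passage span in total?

A: 18 × 2 = 36 beats = 18 bars.
B: 18 × 3 = 54 beats = 27 bars.
Total: 18 + 27 = 45 bars.

45 bars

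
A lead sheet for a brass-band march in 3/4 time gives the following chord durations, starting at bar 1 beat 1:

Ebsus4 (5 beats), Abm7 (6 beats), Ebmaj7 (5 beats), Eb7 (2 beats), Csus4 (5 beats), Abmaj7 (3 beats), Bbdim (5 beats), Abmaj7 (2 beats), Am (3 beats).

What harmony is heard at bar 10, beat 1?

Beat 1 of bar 10 is beat (10−1)×3 + 1 = 28 overall.
Running totals: Ebsus4 ends at 5, Abm7 ends at 11, Ebmaj7 ends at 16, Eb7 ends at 18, Csus4 ends at 23, Abmaj7 ends at 26, Bbdim ends at 31.
Beat 28 falls within Bbdim.

Bbdim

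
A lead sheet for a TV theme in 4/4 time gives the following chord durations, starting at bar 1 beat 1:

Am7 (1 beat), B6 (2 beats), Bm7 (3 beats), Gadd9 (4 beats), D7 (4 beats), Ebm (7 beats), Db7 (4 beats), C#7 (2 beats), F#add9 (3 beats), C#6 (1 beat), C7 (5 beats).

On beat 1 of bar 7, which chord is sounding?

Db7

Beat 1 of bar 7 is beat (7−1)×4 + 1 = 25 overall.
Running totals: Am7 ends at 1, B6 ends at 3, Bm7 ends at 6, Gadd9 ends at 10, D7 ends at 14, Ebm ends at 21, Db7 ends at 25.
Beat 25 falls within Db7.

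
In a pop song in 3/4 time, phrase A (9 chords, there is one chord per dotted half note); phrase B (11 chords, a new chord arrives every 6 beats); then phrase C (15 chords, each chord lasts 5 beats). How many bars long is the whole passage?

A: 9 × 3 = 27 beats = 9 bars.
B: 11 × 6 = 66 beats = 22 bars.
C: 15 × 5 = 75 beats = 25 bars.
Total: 9 + 22 + 25 = 56 bars.

56 bars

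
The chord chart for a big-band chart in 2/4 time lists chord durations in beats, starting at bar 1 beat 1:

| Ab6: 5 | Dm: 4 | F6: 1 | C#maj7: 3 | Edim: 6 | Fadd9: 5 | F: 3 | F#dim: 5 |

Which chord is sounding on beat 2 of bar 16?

Beat 2 of bar 16 is beat (16−1)×2 + 2 = 32 overall.
Running totals: Ab6 ends at 5, Dm ends at 9, F6 ends at 10, C#maj7 ends at 13, Edim ends at 19, Fadd9 ends at 24, F ends at 27, F#dim ends at 32.
Beat 32 falls within F#dim.

F#dim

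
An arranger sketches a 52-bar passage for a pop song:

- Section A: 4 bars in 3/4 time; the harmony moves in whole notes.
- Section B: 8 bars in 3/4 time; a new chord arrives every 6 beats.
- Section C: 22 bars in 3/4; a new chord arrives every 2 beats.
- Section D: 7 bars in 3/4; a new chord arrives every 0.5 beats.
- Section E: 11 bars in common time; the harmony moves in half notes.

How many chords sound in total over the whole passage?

104 chords

A has 12 beats and chords last 4 each, so 3 chords.
B has 24 beats and chords last 6 each, so 4 chords.
C has 66 beats and chords last 2 each, so 33 chords.
D has 21 beats and chords last 0.5 each, so 42 chords.
E has 44 beats and chords last 2 each, so 22 chords.
Total: 3 + 4 + 33 + 42 + 22 = 104.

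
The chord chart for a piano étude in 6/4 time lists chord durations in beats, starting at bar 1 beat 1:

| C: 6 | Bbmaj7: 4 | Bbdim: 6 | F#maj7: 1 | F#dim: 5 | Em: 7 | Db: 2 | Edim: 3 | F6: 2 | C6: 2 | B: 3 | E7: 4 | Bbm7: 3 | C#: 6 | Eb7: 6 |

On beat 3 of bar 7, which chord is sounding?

B

Beat 3 of bar 7 is beat (7−1)×6 + 3 = 39 overall.
Running totals: C ends at 6, Bbmaj7 ends at 10, Bbdim ends at 16, F#maj7 ends at 17, F#dim ends at 22, Em ends at 29, Db ends at 31, Edim ends at 34, F6 ends at 36, C6 ends at 38, B ends at 41.
Beat 39 falls within B.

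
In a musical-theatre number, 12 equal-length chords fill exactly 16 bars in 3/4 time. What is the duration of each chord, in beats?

4 beats

16 bars × 3 beats/bar = 48 beats total.
48 beats ÷ 12 chords = 4 beats per chord.
(That is a whole note.)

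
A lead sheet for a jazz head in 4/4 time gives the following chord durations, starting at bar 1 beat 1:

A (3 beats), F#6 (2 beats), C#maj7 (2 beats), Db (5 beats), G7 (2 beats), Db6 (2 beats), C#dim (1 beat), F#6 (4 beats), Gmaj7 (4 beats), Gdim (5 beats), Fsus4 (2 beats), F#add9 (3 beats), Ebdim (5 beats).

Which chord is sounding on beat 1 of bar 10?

Ebdim

Beat 1 of bar 10 is beat (10−1)×4 + 1 = 37 overall.
Running totals: A ends at 3, F#6 ends at 5, C#maj7 ends at 7, Db ends at 12, G7 ends at 14, Db6 ends at 16, C#dim ends at 17, F#6 ends at 21, Gmaj7 ends at 25, Gdim ends at 30, Fsus4 ends at 32, F#add9 ends at 35, Ebdim ends at 40.
Beat 37 falls within Ebdim.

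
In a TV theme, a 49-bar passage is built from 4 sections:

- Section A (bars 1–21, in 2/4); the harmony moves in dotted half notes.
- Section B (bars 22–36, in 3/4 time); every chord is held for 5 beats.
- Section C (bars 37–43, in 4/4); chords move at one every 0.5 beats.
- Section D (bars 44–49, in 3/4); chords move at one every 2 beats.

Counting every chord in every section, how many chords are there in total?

A: 21·2 = 42 beats, 42/3 = 14 chords.
B: 15·3 = 45 beats, 45/5 = 9 chords.
C: 7·4 = 28 beats, 28/0.5 = 56 chords.
D: 6·3 = 18 beats, 18/2 = 9 chords.
Total: 14 + 9 + 56 + 9 = 88.

88 chords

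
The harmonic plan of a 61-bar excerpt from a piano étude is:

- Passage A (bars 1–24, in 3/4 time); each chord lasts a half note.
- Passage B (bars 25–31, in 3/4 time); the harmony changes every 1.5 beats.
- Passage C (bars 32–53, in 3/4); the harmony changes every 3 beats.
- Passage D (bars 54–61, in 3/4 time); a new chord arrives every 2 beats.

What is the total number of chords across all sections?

84 chords

A: 24 bars × 3 beats = 72 beats; 2 beats/chord → 36 chords.
B: 7 bars × 3 beats = 21 beats; 1.5 beats/chord → 14 chords.
C: 22 bars × 3 beats = 66 beats; 3 beats/chord → 22 chords.
D: 8 bars × 3 beats = 24 beats; 2 beats/chord → 12 chords.
Total: 36 + 14 + 22 + 12 = 84.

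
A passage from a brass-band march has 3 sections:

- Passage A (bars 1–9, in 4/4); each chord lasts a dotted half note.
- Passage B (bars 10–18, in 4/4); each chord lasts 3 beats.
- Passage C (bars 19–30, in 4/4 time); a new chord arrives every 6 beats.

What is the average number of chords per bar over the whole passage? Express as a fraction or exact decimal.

16/15 chords per bar

A: 9 × 4 = 36 beats ÷ 3 = 12 chords.
B: 9 × 4 = 36 beats ÷ 3 = 12 chords.
C: 12 × 4 = 48 beats ÷ 6 = 8 chords.
Overall: 32 chords over 30 bars → 32/30 = 16/15 chords per bar.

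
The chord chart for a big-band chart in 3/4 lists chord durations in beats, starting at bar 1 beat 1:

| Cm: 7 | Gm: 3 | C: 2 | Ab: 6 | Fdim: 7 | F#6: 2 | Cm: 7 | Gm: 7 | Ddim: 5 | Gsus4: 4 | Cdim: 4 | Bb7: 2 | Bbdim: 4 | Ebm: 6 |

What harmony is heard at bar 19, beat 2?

Bb7

Beat 2 of bar 19 is beat (19−1)×3 + 2 = 56 overall.
Running totals: Cm ends at 7, Gm ends at 10, C ends at 12, Ab ends at 18, Fdim ends at 25, F#6 ends at 27, Cm ends at 34, Gm ends at 41, Ddim ends at 46, Gsus4 ends at 50, Cdim ends at 54, Bb7 ends at 56.
Beat 56 falls within Bb7.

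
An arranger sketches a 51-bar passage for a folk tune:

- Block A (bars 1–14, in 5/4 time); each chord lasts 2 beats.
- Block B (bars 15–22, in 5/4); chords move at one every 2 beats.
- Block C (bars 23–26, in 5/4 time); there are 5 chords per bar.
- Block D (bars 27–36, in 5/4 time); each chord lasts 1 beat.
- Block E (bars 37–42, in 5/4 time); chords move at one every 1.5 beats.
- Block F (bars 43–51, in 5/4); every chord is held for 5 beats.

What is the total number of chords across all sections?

154 chords

A: 14 bars × 5 beats = 70 beats; 2 beats/chord → 35 chords.
B: 8 bars × 5 beats = 40 beats; 2 beats/chord → 20 chords.
C: 4 bars × 5 beats = 20 beats; 1 beat/chord → 20 chords.
D: 10 bars × 5 beats = 50 beats; 1 beat/chord → 50 chords.
E: 6 bars × 5 beats = 30 beats; 1.5 beats/chord → 20 chords.
F: 9 bars × 5 beats = 45 beats; 5 beats/chord → 9 chords.
Total: 35 + 20 + 20 + 50 + 20 + 9 = 154.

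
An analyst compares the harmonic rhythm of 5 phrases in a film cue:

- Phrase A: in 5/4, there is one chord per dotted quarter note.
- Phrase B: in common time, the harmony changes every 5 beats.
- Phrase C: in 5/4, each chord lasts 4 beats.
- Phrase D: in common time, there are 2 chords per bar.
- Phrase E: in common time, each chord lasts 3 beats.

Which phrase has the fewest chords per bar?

Phrase B

A: 5/1.5 = 10/3 chords/bar.
B: 4/5 = 0.8 chords/bar.
C: 5/4 = 1.25 chords/bar.
D: 4/2 = 2 chords/bar.
E: 4/3 = 4/3 chords/bar.
Slowest is B at 0.8 chords/bar.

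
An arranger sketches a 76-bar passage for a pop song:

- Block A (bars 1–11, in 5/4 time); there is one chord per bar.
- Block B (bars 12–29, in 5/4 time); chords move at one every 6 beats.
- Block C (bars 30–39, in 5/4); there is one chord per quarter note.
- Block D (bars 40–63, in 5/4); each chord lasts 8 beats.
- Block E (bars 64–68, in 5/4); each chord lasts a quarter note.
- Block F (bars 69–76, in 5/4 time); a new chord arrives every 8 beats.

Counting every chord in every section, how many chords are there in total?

121 chords

A: 11·5 = 55 beats, 55/5 = 11 chords.
B: 18·5 = 90 beats, 90/6 = 15 chords.
C: 10·5 = 50 beats, 50/1 = 50 chords.
D: 24·5 = 120 beats, 120/8 = 15 chords.
E: 5·5 = 25 beats, 25/1 = 25 chords.
F: 8·5 = 40 beats, 40/8 = 5 chords.
Total: 11 + 15 + 50 + 15 + 25 + 5 = 121.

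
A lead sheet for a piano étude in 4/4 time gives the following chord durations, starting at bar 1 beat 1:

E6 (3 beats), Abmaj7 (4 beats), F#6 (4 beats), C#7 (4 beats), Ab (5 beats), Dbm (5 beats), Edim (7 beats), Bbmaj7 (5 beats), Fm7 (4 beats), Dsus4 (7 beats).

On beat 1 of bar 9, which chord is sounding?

Bbmaj7

Beat 1 of bar 9 is beat (9−1)×4 + 1 = 33 overall.
Running totals: E6 ends at 3, Abmaj7 ends at 7, F#6 ends at 11, C#7 ends at 15, Ab ends at 20, Dbm ends at 25, Edim ends at 32, Bbmaj7 ends at 37.
Beat 33 falls within Bbmaj7.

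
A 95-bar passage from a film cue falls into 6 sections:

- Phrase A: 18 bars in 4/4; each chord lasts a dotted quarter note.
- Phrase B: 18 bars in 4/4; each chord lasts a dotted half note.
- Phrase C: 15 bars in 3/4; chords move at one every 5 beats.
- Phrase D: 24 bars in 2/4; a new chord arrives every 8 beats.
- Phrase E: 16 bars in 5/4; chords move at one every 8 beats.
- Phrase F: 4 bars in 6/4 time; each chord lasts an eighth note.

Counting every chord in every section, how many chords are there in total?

145 chords

A: 18·4 = 72 beats, 72/1.5 = 48 chords.
B: 18·4 = 72 beats, 72/3 = 24 chords.
C: 15·3 = 45 beats, 45/5 = 9 chords.
D: 24·2 = 48 beats, 48/8 = 6 chords.
E: 16·5 = 80 beats, 80/8 = 10 chords.
F: 4·6 = 24 beats, 24/0.5 = 48 chords.
Total: 48 + 24 + 9 + 6 + 10 + 48 = 145.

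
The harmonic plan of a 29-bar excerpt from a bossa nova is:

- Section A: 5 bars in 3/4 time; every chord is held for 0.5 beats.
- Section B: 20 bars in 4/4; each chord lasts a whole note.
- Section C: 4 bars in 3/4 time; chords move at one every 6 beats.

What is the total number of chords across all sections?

A has 15 beats and chords last 0.5 each, so 30 chords.
B has 80 beats and chords last 4 each, so 20 chords.
C has 12 beats and chords last 6 each, so 2 chords.
Total: 30 + 20 + 2 = 52.

52 chords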